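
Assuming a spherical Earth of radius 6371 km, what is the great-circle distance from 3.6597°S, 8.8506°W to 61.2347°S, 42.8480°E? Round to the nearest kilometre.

Δλ = 42.8480 − -8.8506 = 51.6986°.
Δφ = -61.2347 − -3.6597 = -57.5750°.
a = sin²(Δφ/2) + cos φ₁ · cos φ₂ · sin²(Δλ/2) = 0.323197.
c = 2·atan2(√a, √(1−a)) = 1.20937 rad → d = 6371·c ≈ 7704.91 km.

7705 km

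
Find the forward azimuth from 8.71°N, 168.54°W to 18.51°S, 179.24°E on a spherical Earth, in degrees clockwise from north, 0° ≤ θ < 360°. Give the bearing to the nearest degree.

204°

Δλ = 179.24 − -168.54 = 347.78°; wrapped into (−180°, 180°]: -12.22°.
θ = atan2( sin Δλ · cos φ₂ , cos φ₁ · sin φ₂ − sin φ₁ · cos φ₂ · cos Δλ )
  = atan2(-0.20072, -0.45415) = -156.157° → normalised to [0°, 360°): 203.843°.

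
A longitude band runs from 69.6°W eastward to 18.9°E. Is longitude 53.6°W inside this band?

Yes

Band width going east from -69.6° to +18.9°: ((18.9 − -69.6) mod 360) = 88.5°.
Offset of -53.6° east of the west edge: ((-53.6 − -69.6) mod 360) = 16.0°.
16.0° ≤ 88.5° ⇒ inside.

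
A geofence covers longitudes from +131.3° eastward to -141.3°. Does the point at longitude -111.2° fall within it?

No

Band width going east from +131.3° to -141.3°: ((-141.3 − 131.3) mod 360) = 87.4°.
Offset of -111.2° east of the west edge: ((-111.2 − 131.3) mod 360) = 117.5°.
117.5° > 87.4° ⇒ outside.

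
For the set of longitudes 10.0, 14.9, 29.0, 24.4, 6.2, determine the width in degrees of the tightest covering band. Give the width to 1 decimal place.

22.8°

Sort the longitudes: +6.2°, +10.0°, +14.9°, +24.4°, +29.0°.
Eastward gaps between consecutive values (wrapping around): 3.8°, 4.9°, 9.5°, 4.6°, 337.2°.
Largest gap = 337.2° ⇒ minimal covering band is its complement: 360° − 337.2° = 22.8°.
Band runs from +6.2° eastward to +29.0°.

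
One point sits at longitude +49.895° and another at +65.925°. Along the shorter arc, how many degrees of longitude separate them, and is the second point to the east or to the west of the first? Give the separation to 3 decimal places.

16.030° east

Raw difference: 65.925 − 49.895 = 16.03°.
Normalise into (−180°, 180°]: 16.03° stays 16.03°.
Positive ⇒ the second point lies to the east; separation 16.030°.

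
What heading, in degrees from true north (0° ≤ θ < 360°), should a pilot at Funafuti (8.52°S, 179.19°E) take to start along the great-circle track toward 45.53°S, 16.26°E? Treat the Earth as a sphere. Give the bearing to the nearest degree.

Δλ = 16.26 − 179.19 = -162.93°.
θ = atan2( sin Δλ · cos φ₂ , cos φ₁ · sin φ₂ − sin φ₁ · cos φ₂ · cos Δλ )
  = atan2(-0.20564, -0.80496) = -165.670° → normalised to [0°, 360°): 194.330°.

194°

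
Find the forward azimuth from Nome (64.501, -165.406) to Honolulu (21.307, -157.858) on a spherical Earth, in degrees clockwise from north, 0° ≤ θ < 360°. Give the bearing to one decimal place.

169.8°

Δλ = -157.858 − -165.406 = 7.548°.
θ = atan2( sin Δλ · cos φ₂ , cos φ₁ · sin φ₂ − sin φ₁ · cos φ₂ · cos Δλ )
  = atan2(0.12238, -0.67718) = 169.756° → normalised to [0°, 360°): 169.756°.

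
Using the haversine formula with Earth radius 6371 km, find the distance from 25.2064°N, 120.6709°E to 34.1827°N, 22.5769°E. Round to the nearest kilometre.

Δλ = 22.5769 − 120.6709 = -98.0940°.
Δφ = 34.1827 − 25.2064 = 8.9763°.
a = sin²(Δφ/2) + cos φ₁ · cos φ₂ · sin²(Δλ/2) = 0.433055.
c = 2·atan2(√a, √(1−a)) = 1.43650 rad → d = 6371·c ≈ 9151.96 km.

9152 km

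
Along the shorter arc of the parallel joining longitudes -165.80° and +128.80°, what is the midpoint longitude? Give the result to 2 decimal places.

Signed shortest Δλ from -165.80° to +128.80° is -65.40°.
Midpoint longitude = -165.80° + (-65.40°)/2 = -165.80° − 32.70° = -198.50°.
Normalise into (−180°, 180°]: +161.50°.
(The naïve average (-165.80 + +128.80)/2 = -18.5° is on the wrong side of the globe.)

+161.50°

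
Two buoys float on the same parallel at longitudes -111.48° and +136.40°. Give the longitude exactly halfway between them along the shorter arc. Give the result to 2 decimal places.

Signed shortest Δλ from -111.48° to +136.40° is -112.12°.
Midpoint longitude = -111.48° + (-112.12°)/2 = -111.48° − 56.06° = -167.54°.
(The naïve average (-111.48 + +136.40)/2 = 12.46° is on the wrong side of the globe.)

-167.54°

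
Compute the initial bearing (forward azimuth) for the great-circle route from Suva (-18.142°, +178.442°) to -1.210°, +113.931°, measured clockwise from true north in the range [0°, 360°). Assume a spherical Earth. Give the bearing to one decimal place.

Δλ = 113.931 − 178.442 = -64.511°.
θ = atan2( sin Δλ · cos φ₂ , cos φ₁ · sin φ₂ − sin φ₁ · cos φ₂ · cos Δλ )
  = atan2(-0.90247, 0.11390) = -82.807° → normalised to [0°, 360°): 277.193°.

277.2°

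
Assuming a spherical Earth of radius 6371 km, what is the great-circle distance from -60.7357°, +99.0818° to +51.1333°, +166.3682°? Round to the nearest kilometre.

13800 km

Δλ = 166.3682 − 99.0818 = 67.2864°.
Δφ = 51.1333 − -60.7357 = 111.8690°.
a = sin²(Δφ/2) + cos φ₁ · cos φ₂ · sin²(Δλ/2) = 0.780396.
c = 2·atan2(√a, √(1−a)) = 2.16614 rad → d = 6371·c ≈ 13800.47 km.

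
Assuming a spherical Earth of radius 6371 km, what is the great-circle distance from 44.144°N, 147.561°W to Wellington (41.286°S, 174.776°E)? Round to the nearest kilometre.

10216 km

Δλ = 174.776 − -147.561 = 322.337°; wrapped into (−180°, 180°]: -37.663°.
Δφ = -41.286 − 44.144 = -85.430°.
a = sin²(Δφ/2) + cos φ₁ · cos φ₂ · sin²(Δλ/2) = 0.516343.
c = 2·atan2(√a, √(1−a)) = 1.60349 rad → d = 6371·c ≈ 10215.82 km.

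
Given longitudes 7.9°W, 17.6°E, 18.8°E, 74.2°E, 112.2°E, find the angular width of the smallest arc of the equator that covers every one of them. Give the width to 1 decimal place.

120.1°

Sort the longitudes: -7.9°, +17.6°, +18.8°, +74.2°, +112.2°.
Eastward gaps between consecutive values (wrapping around): 25.5°, 1.2°, 55.4°, 38.0°, 239.9°.
Largest gap = 239.9° ⇒ minimal covering band is its complement: 360° − 239.9° = 120.1°.
Band runs from -7.9° eastward to +112.2°.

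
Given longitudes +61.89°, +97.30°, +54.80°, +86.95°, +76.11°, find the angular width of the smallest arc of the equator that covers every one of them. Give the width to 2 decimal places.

Sort the longitudes: +54.80°, +61.89°, +76.11°, +86.95°, +97.30°.
Eastward gaps between consecutive values (wrapping around): 7.09°, 14.22°, 10.84°, 10.35°, 317.50°.
Largest gap = 317.50° ⇒ minimal covering band is its complement: 360° − 317.50° = 42.50°.
Band runs from +54.80° eastward to +97.30°.

42.50°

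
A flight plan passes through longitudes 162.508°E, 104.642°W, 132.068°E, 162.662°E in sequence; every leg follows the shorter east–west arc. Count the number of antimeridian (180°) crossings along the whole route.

Leg 1: +162.508° → -104.642°, shortest Δλ = 92.85° (east) — crosses 180°.
Leg 2: -104.642° → +132.068°, shortest Δλ = -123.29° (west) — crosses 180°.
Leg 3: +132.068° → +162.662°, shortest Δλ = 30.594° (east) — does not cross 180°.
Total crossings: 2.

2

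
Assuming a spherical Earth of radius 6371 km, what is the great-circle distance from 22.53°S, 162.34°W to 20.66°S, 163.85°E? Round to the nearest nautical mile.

1887 nmi

Δλ = 163.85 − -162.34 = 326.19°; wrapped into (−180°, 180°]: -33.81°.
Δφ = -20.66 − -22.53 = 1.87°.
a = sin²(Δφ/2) + cos φ₁ · cos φ₂ · sin²(Δλ/2) = 0.073346.
c = 2·atan2(√a, √(1−a)) = 0.54850 rad → d = 6371·c ≈ 3494.50 km ≈ 1886.88 nmi.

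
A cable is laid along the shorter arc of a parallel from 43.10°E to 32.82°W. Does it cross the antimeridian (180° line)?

No

Signed shortest Δλ = ((-32.82 − 43.10 + 180) mod 360) − 180 = -75.92°.
Going west by 75.92° from +43.10° reaches -32.82° without touching 180°.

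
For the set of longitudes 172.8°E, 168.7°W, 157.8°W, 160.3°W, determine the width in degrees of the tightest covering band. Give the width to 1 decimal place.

Sort the longitudes: -168.7°, -160.3°, -157.8°, +172.8°.
Eastward gaps between consecutive values (wrapping around): 8.4°, 2.5°, 330.6°, 18.5°.
Largest gap = 330.6° ⇒ minimal covering band is its complement: 360° − 330.6° = 29.4°.
Band runs from +172.8° eastward to -157.8°, crossing the antimeridian.

29.4°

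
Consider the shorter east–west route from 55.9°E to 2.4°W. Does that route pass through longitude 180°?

Signed shortest Δλ = ((-2.4 − 55.9 + 180) mod 360) − 180 = -58.3°.
Going west by 58.3° from +55.9° reaches -2.4° without touching 180°.

No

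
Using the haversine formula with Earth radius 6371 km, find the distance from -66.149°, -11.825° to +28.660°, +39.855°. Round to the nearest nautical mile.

Δλ = 39.855 − -11.825 = 51.680°.
Δφ = 28.660 − -66.149 = 94.809°.
a = sin²(Δφ/2) + cos φ₁ · cos φ₂ · sin²(Δλ/2) = 0.609323.
c = 2·atan2(√a, √(1−a)) = 1.79122 rad → d = 6371·c ≈ 11411.88 km ≈ 6161.92 nmi.

6162 nmi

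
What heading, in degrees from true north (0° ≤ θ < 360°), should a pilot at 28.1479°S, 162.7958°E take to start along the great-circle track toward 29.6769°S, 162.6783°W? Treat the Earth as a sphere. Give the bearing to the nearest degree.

101°

Δλ = -162.6783 − 162.7958 = -325.4741°; wrapped into (−180°, 180°]: 34.5259°.
θ = atan2( sin Δλ · cos φ₂ , cos φ₁ · sin φ₂ − sin φ₁ · cos φ₂ · cos Δλ )
  = atan2(0.49244, -0.09887) = 101.353° → normalised to [0°, 360°): 101.353°.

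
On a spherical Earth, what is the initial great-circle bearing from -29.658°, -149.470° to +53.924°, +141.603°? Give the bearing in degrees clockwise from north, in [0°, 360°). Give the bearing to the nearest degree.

Δλ = 141.603 − -149.470 = 291.073°; wrapped into (−180°, 180°]: -68.927°.
θ = atan2( sin Δλ · cos φ₂ , cos φ₁ · sin φ₂ − sin φ₁ · cos φ₂ · cos Δλ )
  = atan2(-0.54948, 0.80712) = -34.247° → normalised to [0°, 360°): 325.753°.

326°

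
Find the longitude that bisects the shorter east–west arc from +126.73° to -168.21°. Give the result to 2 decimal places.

+159.26°

Signed shortest Δλ from +126.73° to -168.21° is +65.06°.
Midpoint longitude = +126.73° + (+65.06°)/2 = +126.73° + 32.53° = +159.26°.
(The naïve average (+126.73 + -168.21)/2 = -20.74° is on the wrong side of the globe.)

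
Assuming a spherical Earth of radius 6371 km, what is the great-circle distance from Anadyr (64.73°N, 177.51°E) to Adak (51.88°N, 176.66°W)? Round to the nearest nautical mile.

Δλ = -176.66 − 177.51 = -354.17°; wrapped into (−180°, 180°]: 5.83°.
Δφ = 51.88 − 64.73 = -12.85°.
a = sin²(Δφ/2) + cos φ₁ · cos φ₂ · sin²(Δλ/2) = 0.013204.
c = 2·atan2(√a, √(1−a)) = 0.23032 rad → d = 6371·c ≈ 1467.39 km ≈ 792.33 nmi.

792 nmi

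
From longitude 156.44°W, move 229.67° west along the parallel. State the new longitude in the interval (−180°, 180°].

Start at -156.44°; shift −229.67° → -386.11°.
-386.11° lies outside (−180°, 180°]; add 360° → -26.11°.

26.11°W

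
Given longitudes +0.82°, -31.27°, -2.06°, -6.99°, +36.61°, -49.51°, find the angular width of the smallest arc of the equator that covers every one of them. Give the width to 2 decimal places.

Sort the longitudes: -49.51°, -31.27°, -6.99°, -2.06°, +0.82°, +36.61°.
Eastward gaps between consecutive values (wrapping around): 18.24°, 24.28°, 4.93°, 2.88°, 35.79°, 273.88°.
Largest gap = 273.88° ⇒ minimal covering band is its complement: 360° − 273.88° = 86.12°.
Band runs from -49.51° eastward to +36.61°.

86.12°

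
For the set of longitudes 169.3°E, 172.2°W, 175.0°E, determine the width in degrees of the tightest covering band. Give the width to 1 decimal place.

18.5°

Sort the longitudes: -172.2°, +169.3°, +175.0°.
Eastward gaps between consecutive values (wrapping around): 341.5°, 5.7°, 12.8°.
Largest gap = 341.5° ⇒ minimal covering band is its complement: 360° − 341.5° = 18.5°.
Band runs from +169.3° eastward to -172.2°, crossing the antimeridian.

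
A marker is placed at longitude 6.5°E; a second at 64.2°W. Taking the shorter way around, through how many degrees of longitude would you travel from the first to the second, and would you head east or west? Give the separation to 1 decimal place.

Raw difference: -64.2 − 6.5 = -70.7°.
Normalise into (−180°, 180°]: -70.7° stays -70.7°.
Negative ⇒ the second point lies to the west; separation 70.7°.

70.7° west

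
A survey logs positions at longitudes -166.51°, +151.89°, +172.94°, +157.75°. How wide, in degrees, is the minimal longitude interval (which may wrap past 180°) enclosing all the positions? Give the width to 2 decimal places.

41.60°

Sort the longitudes: -166.51°, +151.89°, +157.75°, +172.94°.
Eastward gaps between consecutive values (wrapping around): 318.40°, 5.86°, 15.19°, 20.55°.
Largest gap = 318.40° ⇒ minimal covering band is its complement: 360° − 318.40° = 41.60°.
Band runs from +151.89° eastward to -166.51°, crossing the antimeridian.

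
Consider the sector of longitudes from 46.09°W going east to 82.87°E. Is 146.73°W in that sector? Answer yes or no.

No

Band width going east from -46.09° to +82.87°: ((82.87 − -46.09) mod 360) = 128.96°.
Offset of -146.73° east of the west edge: ((-146.73 − -46.09) mod 360) = 259.36°.
259.36° > 128.96° ⇒ outside.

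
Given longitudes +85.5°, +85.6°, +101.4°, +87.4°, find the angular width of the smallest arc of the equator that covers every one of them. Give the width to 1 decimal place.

Sort the longitudes: +85.5°, +85.6°, +87.4°, +101.4°.
Eastward gaps between consecutive values (wrapping around): 0.1°, 1.8°, 14.0°, 344.1°.
Largest gap = 344.1° ⇒ minimal covering band is its complement: 360° − 344.1° = 15.9°.
Band runs from +85.5° eastward to +101.4°.

15.9°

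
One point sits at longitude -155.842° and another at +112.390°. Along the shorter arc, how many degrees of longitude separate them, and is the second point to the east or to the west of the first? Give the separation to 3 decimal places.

Raw difference: 112.390 − -155.842 = 268.232°.
Normalise into (−180°, 180°]: 268.232° − 360° = -91.768°.
Negative ⇒ the second point lies to the west; separation 91.768°.

91.768° west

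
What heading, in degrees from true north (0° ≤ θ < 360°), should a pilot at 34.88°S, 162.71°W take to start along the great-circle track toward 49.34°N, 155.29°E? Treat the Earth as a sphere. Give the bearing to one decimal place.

334.1°

Δλ = 155.29 − -162.71 = 318.00°; wrapped into (−180°, 180°]: -42.00°.
θ = atan2( sin Δλ · cos φ₂ , cos φ₁ · sin φ₂ − sin φ₁ · cos φ₂ · cos Δλ )
  = atan2(-0.43598, 0.89921) = -25.867° → normalised to [0°, 360°): 334.133°.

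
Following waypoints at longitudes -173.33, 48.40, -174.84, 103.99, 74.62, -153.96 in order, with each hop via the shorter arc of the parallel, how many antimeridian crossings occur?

4

Leg 1: -173.33° → +48.40°, shortest Δλ = -138.27° (west) — crosses 180°.
Leg 2: +48.40° → -174.84°, shortest Δλ = 136.76° (east) — crosses 180°.
Leg 3: -174.84° → +103.99°, shortest Δλ = -81.17° (west) — crosses 180°.
Leg 4: +103.99° → +74.62°, shortest Δλ = -29.37° (west) — does not cross 180°.
Leg 5: +74.62° → -153.96°, shortest Δλ = 131.42° (east) — crosses 180°.
Total crossings: 4.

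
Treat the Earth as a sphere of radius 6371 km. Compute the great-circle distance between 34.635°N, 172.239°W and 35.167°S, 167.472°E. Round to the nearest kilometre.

Δλ = 167.472 − -172.239 = 339.711°; wrapped into (−180°, 180°]: -20.289°.
Δφ = -35.167 − 34.635 = -69.802°.
a = sin²(Δφ/2) + cos φ₁ · cos φ₂ · sin²(Δλ/2) = 0.348233.
c = 2·atan2(√a, √(1−a)) = 1.26240 rad → d = 6371·c ≈ 8042.73 km.

8043 km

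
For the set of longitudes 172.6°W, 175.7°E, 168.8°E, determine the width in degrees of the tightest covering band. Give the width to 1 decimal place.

18.6°

Sort the longitudes: -172.6°, +168.8°, +175.7°.
Eastward gaps between consecutive values (wrapping around): 341.4°, 6.9°, 11.7°.
Largest gap = 341.4° ⇒ minimal covering band is its complement: 360° − 341.4° = 18.6°.
Band runs from +168.8° eastward to -172.6°, crossing the antimeridian.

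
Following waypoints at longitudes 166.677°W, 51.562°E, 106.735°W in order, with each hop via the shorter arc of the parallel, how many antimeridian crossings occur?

Leg 1: -166.677° → +51.562°, shortest Δλ = -141.761° (west) — crosses 180°.
Leg 2: +51.562° → -106.735°, shortest Δλ = -158.297° (west) — does not cross 180°.
Total crossings: 1.

1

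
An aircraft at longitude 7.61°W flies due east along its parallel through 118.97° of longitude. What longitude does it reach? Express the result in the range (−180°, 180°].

111.36°E

Start at -7.61°; shift +118.97° → +111.36°.
+111.36° already lies in (−180°, 180°].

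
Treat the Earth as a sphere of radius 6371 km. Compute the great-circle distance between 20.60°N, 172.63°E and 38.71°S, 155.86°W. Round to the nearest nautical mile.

Δλ = -155.86 − 172.63 = -328.49°; wrapped into (−180°, 180°]: 31.51°.
Δφ = -38.71 − 20.60 = -59.31°.
a = sin²(Δφ/2) + cos φ₁ · cos φ₂ · sin²(Δλ/2) = 0.298655.
c = 2·atan2(√a, √(1−a)) = 1.15634 rad → d = 6371·c ≈ 7367.05 km ≈ 3977.89 nmi.

3978 nmi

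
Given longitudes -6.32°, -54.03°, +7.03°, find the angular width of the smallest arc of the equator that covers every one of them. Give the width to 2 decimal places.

Sort the longitudes: -54.03°, -6.32°, +7.03°.
Eastward gaps between consecutive values (wrapping around): 47.71°, 13.35°, 298.94°.
Largest gap = 298.94° ⇒ minimal covering band is its complement: 360° − 298.94° = 61.06°.
Band runs from -54.03° eastward to +7.03°.

61.06°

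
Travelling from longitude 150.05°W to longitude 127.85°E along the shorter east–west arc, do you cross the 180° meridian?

Naïve |127.85 − -150.05| = 277.9° > 180°, so the shorter arc goes the other way round — across 180°.
Signed shortest Δλ = ((127.85 − -150.05 + 180) mod 360) − 180 = -82.1°.
Going west by 82.1° from -150.05° passes through 180° before reaching +127.85°.

Yes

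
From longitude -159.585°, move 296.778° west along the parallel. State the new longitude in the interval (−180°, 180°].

-96.363°

Start at -159.585°; shift −296.778° → -456.363°.
-456.363° lies outside (−180°, 180°]; add 360° → -96.363°.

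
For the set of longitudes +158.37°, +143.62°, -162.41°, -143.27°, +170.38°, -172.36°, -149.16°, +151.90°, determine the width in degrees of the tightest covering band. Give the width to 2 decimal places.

73.11°

Sort the longitudes: -172.36°, -162.41°, -149.16°, -143.27°, +143.62°, +151.90°, +158.37°, +170.38°.
Eastward gaps between consecutive values (wrapping around): 9.95°, 13.25°, 5.89°, 286.89°, 8.28°, 6.47°, 12.01°, 17.26°.
Largest gap = 286.89° ⇒ minimal covering band is its complement: 360° − 286.89° = 73.11°.
Band runs from +143.62° eastward to -143.27°, crossing the antimeridian.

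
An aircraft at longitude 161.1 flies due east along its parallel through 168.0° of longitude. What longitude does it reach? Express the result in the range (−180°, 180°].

Start at +161.1°; shift +168.0° → +329.1°.
+329.1° lies outside (−180°, 180°]; subtract 360° → -30.9°.

-30.9°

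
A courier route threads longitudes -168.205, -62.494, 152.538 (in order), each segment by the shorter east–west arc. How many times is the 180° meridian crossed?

1

Leg 1: -168.205° → -62.494°, shortest Δλ = 105.711° (east) — does not cross 180°.
Leg 2: -62.494° → +152.538°, shortest Δλ = -144.968° (west) — crosses 180°.
Total crossings: 1.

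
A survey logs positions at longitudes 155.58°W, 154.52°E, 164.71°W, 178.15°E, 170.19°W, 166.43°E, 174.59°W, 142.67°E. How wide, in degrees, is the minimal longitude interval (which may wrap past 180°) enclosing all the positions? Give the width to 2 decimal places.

61.75°

Sort the longitudes: -174.59°, -170.19°, -164.71°, -155.58°, +142.67°, +154.52°, +166.43°, +178.15°.
Eastward gaps between consecutive values (wrapping around): 4.40°, 5.48°, 9.13°, 298.25°, 11.85°, 11.91°, 11.72°, 7.26°.
Largest gap = 298.25° ⇒ minimal covering band is its complement: 360° − 298.25° = 61.75°.
Band runs from +142.67° eastward to -155.58°, crossing the antimeridian.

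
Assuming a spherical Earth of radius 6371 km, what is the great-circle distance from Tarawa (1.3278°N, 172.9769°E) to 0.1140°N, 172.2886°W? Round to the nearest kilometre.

1644 km

Δλ = -172.2886 − 172.9769 = -345.2655°; wrapped into (−180°, 180°]: 14.7345°.
Δφ = 0.1140 − 1.3278 = -1.2138°.
a = sin²(Δφ/2) + cos φ₁ · cos φ₂ · sin²(Δλ/2) = 0.016550.
c = 2·atan2(√a, √(1−a)) = 0.25801 rad → d = 6371·c ≈ 1643.79 km.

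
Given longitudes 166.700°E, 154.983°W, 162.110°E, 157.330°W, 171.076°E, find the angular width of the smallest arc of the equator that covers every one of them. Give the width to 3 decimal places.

Sort the longitudes: -157.330°, -154.983°, +162.110°, +166.700°, +171.076°.
Eastward gaps between consecutive values (wrapping around): 2.347°, 317.093°, 4.590°, 4.376°, 31.594°.
Largest gap = 317.093° ⇒ minimal covering band is its complement: 360° − 317.093° = 42.907°.
Band runs from +162.110° eastward to -154.983°, crossing the antimeridian.

42.907°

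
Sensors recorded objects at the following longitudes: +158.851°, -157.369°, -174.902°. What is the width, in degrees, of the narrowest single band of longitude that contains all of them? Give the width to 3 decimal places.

Sort the longitudes: -174.902°, -157.369°, +158.851°.
Eastward gaps between consecutive values (wrapping around): 17.533°, 316.220°, 26.247°.
Largest gap = 316.220° ⇒ minimal covering band is its complement: 360° − 316.220° = 43.780°.
Band runs from +158.851° eastward to -157.369°, crossing the antimeridian.

43.780°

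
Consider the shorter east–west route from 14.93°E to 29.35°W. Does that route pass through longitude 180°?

Signed shortest Δλ = ((-29.35 − 14.93 + 180) mod 360) − 180 = -44.28°.
Going west by 44.28° from +14.93° reaches -29.35° without touching 180°.

No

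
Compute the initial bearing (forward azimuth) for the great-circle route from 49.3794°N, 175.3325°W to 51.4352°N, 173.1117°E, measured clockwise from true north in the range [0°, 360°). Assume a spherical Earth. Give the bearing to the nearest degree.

Δλ = 173.1117 − -175.3325 = 348.4442°; wrapped into (−180°, 180°]: -11.5558°.
θ = atan2( sin Δλ · cos φ₂ , cos φ₁ · sin φ₂ − sin φ₁ · cos φ₂ · cos Δλ )
  = atan2(-0.12488, 0.04546) = -69.995° → normalised to [0°, 360°): 290.005°.

290°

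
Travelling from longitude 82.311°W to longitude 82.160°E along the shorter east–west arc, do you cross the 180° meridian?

Signed shortest Δλ = ((82.160 − -82.311 + 180) mod 360) − 180 = 164.471°.
Going east by 164.471° from -82.311° reaches +82.160° without touching 180°.

No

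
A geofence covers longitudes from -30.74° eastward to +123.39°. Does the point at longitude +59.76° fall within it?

Yes

Band width going east from -30.74° to +123.39°: ((123.39 − -30.74) mod 360) = 154.13°.
Offset of +59.76° east of the west edge: ((59.76 − -30.74) mod 360) = 90.50°.
90.50° ≤ 154.13° ⇒ inside.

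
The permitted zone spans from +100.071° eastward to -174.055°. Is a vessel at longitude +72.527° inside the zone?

No

Band width going east from +100.071° to -174.055°: ((-174.055 − 100.071) mod 360) = 85.874°.
Offset of +72.527° east of the west edge: ((72.527 − 100.071) mod 360) = 332.456°.
332.456° > 85.874° ⇒ outside.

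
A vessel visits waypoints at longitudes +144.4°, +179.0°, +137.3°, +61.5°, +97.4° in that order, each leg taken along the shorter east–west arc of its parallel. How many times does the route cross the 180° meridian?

Leg 1: +144.4° → +179.0°, shortest Δλ = 34.6° (east) — does not cross 180°.
Leg 2: +179.0° → +137.3°, shortest Δλ = -41.7° (west) — does not cross 180°.
Leg 3: +137.3° → +61.5°, shortest Δλ = -75.8° (west) — does not cross 180°.
Leg 4: +61.5° → +97.4°, shortest Δλ = 35.9° (east) — does not cross 180°.
Total crossings: 0.

0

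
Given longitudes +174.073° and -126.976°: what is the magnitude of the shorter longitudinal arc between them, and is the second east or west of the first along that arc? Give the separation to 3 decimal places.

58.951° east

Raw difference: -126.976 − 174.073 = -301.049°.
Normalise into (−180°, 180°]: -301.049° + 360° = 58.951°.
Positive ⇒ the second point lies to the east; separation 58.951°.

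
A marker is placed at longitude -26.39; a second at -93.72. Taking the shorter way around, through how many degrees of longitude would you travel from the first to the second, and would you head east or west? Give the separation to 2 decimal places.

67.33° west

Raw difference: -93.72 − -26.39 = -67.33°.
Normalise into (−180°, 180°]: -67.33° stays -67.33°.
Negative ⇒ the second point lies to the west; separation 67.33°.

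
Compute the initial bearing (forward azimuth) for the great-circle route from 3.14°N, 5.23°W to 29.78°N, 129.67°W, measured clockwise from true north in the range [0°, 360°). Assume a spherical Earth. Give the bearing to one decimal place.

Δλ = -129.67 − -5.23 = -124.44°.
θ = atan2( sin Δλ · cos φ₂ , cos φ₁ · sin φ₂ − sin φ₁ · cos φ₂ · cos Δλ )
  = atan2(-0.71581, 0.52281) = -53.856° → normalised to [0°, 360°): 306.144°.

306.1°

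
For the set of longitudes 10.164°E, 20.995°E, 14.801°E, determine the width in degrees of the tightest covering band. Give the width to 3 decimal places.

10.831°

Sort the longitudes: +10.164°, +14.801°, +20.995°.
Eastward gaps between consecutive values (wrapping around): 4.637°, 6.194°, 349.169°.
Largest gap = 349.169° ⇒ minimal covering band is its complement: 360° − 349.169° = 10.831°.
Band runs from +10.164° eastward to +20.995°.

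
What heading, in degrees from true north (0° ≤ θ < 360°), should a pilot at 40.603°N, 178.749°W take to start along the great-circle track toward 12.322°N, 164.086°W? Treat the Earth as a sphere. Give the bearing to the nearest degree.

151°

Δλ = -164.086 − -178.749 = 14.663°.
θ = atan2( sin Δλ · cos φ₂ , cos φ₁ · sin φ₂ − sin φ₁ · cos φ₂ · cos Δλ )
  = atan2(0.24730, -0.45309) = 151.374° → normalised to [0°, 360°): 151.374°.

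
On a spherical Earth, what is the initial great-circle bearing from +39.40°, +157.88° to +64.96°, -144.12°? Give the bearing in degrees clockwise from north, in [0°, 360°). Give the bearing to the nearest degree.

Δλ = -144.12 − 157.88 = -302.00°; wrapped into (−180°, 180°]: 58.00°.
θ = atan2( sin Δλ · cos φ₂ , cos φ₁ · sin φ₂ − sin φ₁ · cos φ₂ · cos Δλ )
  = atan2(0.35894, 0.55774) = 32.763° → normalised to [0°, 360°): 32.763°.

33°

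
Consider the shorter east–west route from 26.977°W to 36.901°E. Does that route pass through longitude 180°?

No

Signed shortest Δλ = ((36.901 − -26.977 + 180) mod 360) − 180 = 63.878°.
Going east by 63.878° from -26.977° reaches +36.901° without touching 180°.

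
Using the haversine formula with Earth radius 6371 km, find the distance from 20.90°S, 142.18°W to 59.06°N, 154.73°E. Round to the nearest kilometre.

10573 km

Δλ = 154.73 − -142.18 = 296.91°; wrapped into (−180°, 180°]: -63.09°.
Δφ = 59.06 − -20.90 = 79.96°.
a = sin²(Δφ/2) + cos φ₁ · cos φ₂ · sin²(Δλ/2) = 0.544296.
c = 2·atan2(√a, √(1−a)) = 1.65950 rad → d = 6371·c ≈ 10572.70 km.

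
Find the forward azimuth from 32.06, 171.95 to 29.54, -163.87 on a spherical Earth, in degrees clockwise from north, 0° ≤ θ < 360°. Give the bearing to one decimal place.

Δλ = -163.87 − 171.95 = -335.82°; wrapped into (−180°, 180°]: 24.18°.
θ = atan2( sin Δλ · cos φ₂ , cos φ₁ · sin φ₂ − sin φ₁ · cos φ₂ · cos Δλ )
  = atan2(0.35636, -0.00345) = 90.555° → normalised to [0°, 360°): 90.555°.

90.6°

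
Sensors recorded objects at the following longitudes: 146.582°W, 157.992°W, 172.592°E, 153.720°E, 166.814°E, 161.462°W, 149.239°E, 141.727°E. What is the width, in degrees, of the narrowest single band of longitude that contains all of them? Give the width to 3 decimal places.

Sort the longitudes: -161.462°, -157.992°, -146.582°, +141.727°, +149.239°, +153.720°, +166.814°, +172.592°.
Eastward gaps between consecutive values (wrapping around): 3.470°, 11.410°, 288.309°, 7.512°, 4.481°, 13.094°, 5.778°, 25.946°.
Largest gap = 288.309° ⇒ minimal covering band is its complement: 360° − 288.309° = 71.691°.
Band runs from +141.727° eastward to -146.582°, crossing the antimeridian.

71.691°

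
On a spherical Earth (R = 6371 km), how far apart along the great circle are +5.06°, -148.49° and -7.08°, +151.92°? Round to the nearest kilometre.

6749 km

Δλ = 151.92 − -148.49 = 300.41°; wrapped into (−180°, 180°]: -59.59°.
Δφ = -7.08 − 5.06 = -12.14°.
a = sin²(Δφ/2) + cos φ₁ · cos φ₂ · sin²(Δλ/2) = 0.255252.
c = 2·atan2(√a, √(1−a)) = 1.05928 rad → d = 6371·c ≈ 6748.70 km.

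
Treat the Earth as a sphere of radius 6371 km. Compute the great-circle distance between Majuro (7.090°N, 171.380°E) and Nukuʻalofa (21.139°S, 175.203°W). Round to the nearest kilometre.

Δλ = -175.203 − 171.380 = -346.583°; wrapped into (−180°, 180°]: 13.417°.
Δφ = -21.139 − 7.090 = -28.229°.
a = sin²(Δφ/2) + cos φ₁ · cos φ₂ · sin²(Δλ/2) = 0.072099.
c = 2·atan2(√a, √(1−a)) = 0.54370 rad → d = 6371·c ≈ 3463.89 km.

3464 km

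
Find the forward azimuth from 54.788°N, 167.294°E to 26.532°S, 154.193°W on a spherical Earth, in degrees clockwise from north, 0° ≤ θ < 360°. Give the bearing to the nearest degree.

146°

Δλ = -154.193 − 167.294 = -321.487°; wrapped into (−180°, 180°]: 38.513°.
θ = atan2( sin Δλ · cos φ₂ , cos φ₁ · sin φ₂ − sin φ₁ · cos φ₂ · cos Δλ )
  = atan2(0.55711, -0.82953) = 146.115° → normalised to [0°, 360°): 146.115°.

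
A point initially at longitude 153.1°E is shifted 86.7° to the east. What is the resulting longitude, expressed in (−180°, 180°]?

120.2°W

Start at +153.1°; shift +86.7° → +239.8°.
+239.8° lies outside (−180°, 180°]; subtract 360° → -120.2°.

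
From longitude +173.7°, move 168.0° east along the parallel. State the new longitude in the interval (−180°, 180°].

Start at +173.7°; shift +168.0° → +341.7°.
+341.7° lies outside (−180°, 180°]; subtract 360° → -18.3°.

-18.3°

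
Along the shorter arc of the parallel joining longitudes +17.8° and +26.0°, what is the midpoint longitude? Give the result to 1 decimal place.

+21.9°

Signed shortest Δλ from +17.8° to +26.0° is +8.2°.
Midpoint longitude = +17.8° + (+8.2°)/2 = +17.8° + 4.1° = +21.9°.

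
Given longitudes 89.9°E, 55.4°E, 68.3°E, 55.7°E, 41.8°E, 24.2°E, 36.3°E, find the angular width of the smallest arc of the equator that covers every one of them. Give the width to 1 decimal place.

65.7°

Sort the longitudes: +24.2°, +36.3°, +41.8°, +55.4°, +55.7°, +68.3°, +89.9°.
Eastward gaps between consecutive values (wrapping around): 12.1°, 5.5°, 13.6°, 0.3°, 12.6°, 21.6°, 294.3°.
Largest gap = 294.3° ⇒ minimal covering band is its complement: 360° − 294.3° = 65.7°.
Band runs from +24.2° eastward to +89.9°.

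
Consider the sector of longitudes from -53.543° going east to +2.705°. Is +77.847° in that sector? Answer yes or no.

No

Band width going east from -53.543° to +2.705°: ((2.705 − -53.543) mod 360) = 56.248°.
Offset of +77.847° east of the west edge: ((77.847 − -53.543) mod 360) = 131.390°.
131.390° > 56.248° ⇒ outside.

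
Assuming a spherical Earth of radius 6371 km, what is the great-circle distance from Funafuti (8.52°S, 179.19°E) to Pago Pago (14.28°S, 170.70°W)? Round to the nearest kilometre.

Δλ = -170.70 − 179.19 = -349.89°; wrapped into (−180°, 180°]: 10.11°.
Δφ = -14.28 − -8.52 = -5.76°.
a = sin²(Δφ/2) + cos φ₁ · cos φ₂ · sin²(Δλ/2) = 0.009965.
c = 2·atan2(√a, √(1−a)) = 0.19999 rad → d = 6371·c ≈ 1274.11 km.

1274 km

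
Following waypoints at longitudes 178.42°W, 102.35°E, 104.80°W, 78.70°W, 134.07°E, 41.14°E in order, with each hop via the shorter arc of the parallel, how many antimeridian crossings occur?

Leg 1: -178.42° → +102.35°, shortest Δλ = -79.23° (west) — crosses 180°.
Leg 2: +102.35° → -104.80°, shortest Δλ = 152.85° (east) — crosses 180°.
Leg 3: -104.80° → -78.70°, shortest Δλ = 26.1° (east) — does not cross 180°.
Leg 4: -78.70° → +134.07°, shortest Δλ = -147.23° (west) — crosses 180°.
Leg 5: +134.07° → +41.14°, shortest Δλ = -92.93° (west) — does not cross 180°.
Total crossings: 3.

3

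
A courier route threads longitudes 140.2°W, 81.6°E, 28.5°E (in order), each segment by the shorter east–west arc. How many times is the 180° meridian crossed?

1

Leg 1: -140.2° → +81.6°, shortest Δλ = -138.2° (west) — crosses 180°.
Leg 2: +81.6° → +28.5°, shortest Δλ = -53.1° (west) — does not cross 180°.
Total crossings: 1.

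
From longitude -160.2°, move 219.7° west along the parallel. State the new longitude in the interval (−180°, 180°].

Start at -160.2°; shift −219.7° → -379.9°.
-379.9° lies outside (−180°, 180°]; add 360° → -19.9°.

-19.9°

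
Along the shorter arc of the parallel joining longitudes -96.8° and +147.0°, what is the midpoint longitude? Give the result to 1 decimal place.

-154.9°

Signed shortest Δλ from -96.8° to +147.0° is -116.2°.
Midpoint longitude = -96.8° + (-116.2°)/2 = -96.8° − 58.1° = -154.9°.
(The naïve average (-96.8 + +147.0)/2 = 25.1° is on the wrong side of the globe.)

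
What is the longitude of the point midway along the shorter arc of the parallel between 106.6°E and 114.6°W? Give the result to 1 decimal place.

176.0°E

Signed shortest Δλ from +106.6° to -114.6° is +138.8°.
Midpoint longitude = +106.6° + (+138.8°)/2 = +106.6° + 69.4° = +176.0°.
(The naïve average (+106.6 + -114.6)/2 = -4.0° is on the wrong side of the globe.)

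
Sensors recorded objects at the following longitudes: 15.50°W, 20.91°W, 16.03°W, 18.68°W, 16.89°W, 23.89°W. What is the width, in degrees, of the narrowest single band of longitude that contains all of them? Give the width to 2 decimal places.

Sort the longitudes: -23.89°, -20.91°, -18.68°, -16.89°, -16.03°, -15.50°.
Eastward gaps between consecutive values (wrapping around): 2.98°, 2.23°, 1.79°, 0.86°, 0.53°, 351.61°.
Largest gap = 351.61° ⇒ minimal covering band is its complement: 360° − 351.61° = 8.39°.
Band runs from -23.89° eastward to -15.50°.

8.39°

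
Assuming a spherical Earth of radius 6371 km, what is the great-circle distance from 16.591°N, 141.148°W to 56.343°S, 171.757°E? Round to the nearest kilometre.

Δλ = 171.757 − -141.148 = 312.905°; wrapped into (−180°, 180°]: -47.095°.
Δφ = -56.343 − 16.591 = -72.934°.
a = sin²(Δφ/2) + cos φ₁ · cos φ₂ · sin²(Δλ/2) = 0.438038.
c = 2·atan2(√a, √(1−a)) = 1.44655 rad → d = 6371·c ≈ 9215.99 km.

9216 km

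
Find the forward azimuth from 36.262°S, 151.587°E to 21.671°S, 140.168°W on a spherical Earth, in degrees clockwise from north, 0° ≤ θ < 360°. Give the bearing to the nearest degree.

96°

Δλ = -140.168 − 151.587 = -291.755°; wrapped into (−180°, 180°]: 68.245°.
θ = atan2( sin Δλ · cos φ₂ , cos φ₁ · sin φ₂ − sin φ₁ · cos φ₂ · cos Δλ )
  = atan2(0.86313, -0.09403) = 96.217° → normalised to [0°, 360°): 96.217°.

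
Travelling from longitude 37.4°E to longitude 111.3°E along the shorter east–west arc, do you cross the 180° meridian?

Signed shortest Δλ = ((111.3 − 37.4 + 180) mod 360) − 180 = 73.9°.
Going east by 73.9° from +37.4° reaches +111.3° without touching 180°.

No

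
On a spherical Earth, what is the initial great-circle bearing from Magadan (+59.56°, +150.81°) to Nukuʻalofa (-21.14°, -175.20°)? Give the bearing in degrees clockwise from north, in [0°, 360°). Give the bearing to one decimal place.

Δλ = -175.20 − 150.81 = -326.01°; wrapped into (−180°, 180°]: 33.99°.
θ = atan2( sin Δλ · cos φ₂ , cos φ₁ · sin φ₂ − sin φ₁ · cos φ₂ · cos Δλ )
  = atan2(0.52143, -0.84946) = 148.457° → normalised to [0°, 360°): 148.457°.

148.5°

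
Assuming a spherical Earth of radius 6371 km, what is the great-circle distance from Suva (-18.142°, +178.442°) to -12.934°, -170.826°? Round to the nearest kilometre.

1287 km

Δλ = -170.826 − 178.442 = -349.268°; wrapped into (−180°, 180°]: 10.732°.
Δφ = -12.934 − -18.142 = 5.208°.
a = sin²(Δφ/2) + cos φ₁ · cos φ₂ · sin²(Δλ/2) = 0.010164.
c = 2·atan2(√a, √(1−a)) = 0.20198 rad → d = 6371·c ≈ 1286.79 km.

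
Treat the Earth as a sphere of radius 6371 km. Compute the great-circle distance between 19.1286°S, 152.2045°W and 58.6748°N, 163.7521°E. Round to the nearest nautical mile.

5152 nmi

Δλ = 163.7521 − -152.2045 = 315.9566°; wrapped into (−180°, 180°]: -44.0434°.
Δφ = 58.6748 − -19.1286 = 77.8034°.
a = sin²(Δφ/2) + cos φ₁ · cos φ₂ · sin²(Δλ/2) = 0.463424.
c = 2·atan2(√a, √(1−a)) = 1.49758 rad → d = 6371·c ≈ 9541.08 km ≈ 5151.77 nmi.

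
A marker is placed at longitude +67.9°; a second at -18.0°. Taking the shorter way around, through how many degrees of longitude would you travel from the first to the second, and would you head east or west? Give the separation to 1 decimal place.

85.9° west

Raw difference: -18.0 − 67.9 = -85.9°.
Normalise into (−180°, 180°]: -85.9° stays -85.9°.
Negative ⇒ the second point lies to the west; separation 85.9°.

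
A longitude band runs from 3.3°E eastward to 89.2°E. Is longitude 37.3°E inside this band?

Band width going east from +3.3° to +89.2°: ((89.2 − 3.3) mod 360) = 85.9°.
Offset of +37.3° east of the west edge: ((37.3 − 3.3) mod 360) = 34.0°.
34.0° ≤ 85.9° ⇒ inside.

Yes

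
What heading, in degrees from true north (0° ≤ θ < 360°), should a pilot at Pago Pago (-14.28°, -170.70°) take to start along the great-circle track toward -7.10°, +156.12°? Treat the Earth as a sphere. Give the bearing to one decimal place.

Δλ = 156.12 − -170.70 = 326.82°; wrapped into (−180°, 180°]: -33.18°.
θ = atan2( sin Δλ · cos φ₂ , cos φ₁ · sin φ₂ − sin φ₁ · cos φ₂ · cos Δλ )
  = atan2(-0.54307, 0.08508) = -81.096° → normalised to [0°, 360°): 278.904°.

278.9°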